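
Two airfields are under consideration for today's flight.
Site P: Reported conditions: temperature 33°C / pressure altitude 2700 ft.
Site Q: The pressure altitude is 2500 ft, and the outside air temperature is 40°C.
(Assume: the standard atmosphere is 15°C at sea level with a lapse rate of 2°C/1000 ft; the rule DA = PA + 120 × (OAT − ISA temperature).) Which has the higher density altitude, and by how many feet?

Site Q by 592 ft

Site P: ISA temp = 9.6°C, deviation +23.4°C, DA = 2700 + 120 × 23.4 = 5508 ft.
Site Q: ISA temp = 10°C, deviation +30°C, DA = 2500 + 120 × 30 = 6100 ft.
Site Q is higher by 6100 − 5508 = 592 ft.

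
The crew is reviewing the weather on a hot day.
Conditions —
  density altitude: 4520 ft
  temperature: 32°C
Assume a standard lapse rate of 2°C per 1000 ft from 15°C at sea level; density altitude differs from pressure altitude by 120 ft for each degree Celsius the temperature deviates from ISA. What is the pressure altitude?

2000 ft

DA = PA + 120 × (OAT − (15 − 2·PA/1000)) = PA + 120·OAT − 1800 + 0.24·PA = 1.24·PA + 120·OAT − 1800.
So 1.24·PA = 4520 − 120 × 32 + 1800 = 2480.
PA = 2480 / 1.24 = 2000 ft.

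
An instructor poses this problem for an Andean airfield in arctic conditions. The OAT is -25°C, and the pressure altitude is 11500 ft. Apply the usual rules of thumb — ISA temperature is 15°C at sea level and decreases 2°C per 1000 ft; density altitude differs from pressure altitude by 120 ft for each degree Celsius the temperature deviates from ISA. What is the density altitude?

ISA temperature at 11500 ft = 15 − 2 × (11500/1000) = -8°C.
ISA deviation = -25 − (-8) = -17°C.
Density altitude = 11500 + 120 × (-17) = 11500 + (-2040) = 9460 ft.

9460 ft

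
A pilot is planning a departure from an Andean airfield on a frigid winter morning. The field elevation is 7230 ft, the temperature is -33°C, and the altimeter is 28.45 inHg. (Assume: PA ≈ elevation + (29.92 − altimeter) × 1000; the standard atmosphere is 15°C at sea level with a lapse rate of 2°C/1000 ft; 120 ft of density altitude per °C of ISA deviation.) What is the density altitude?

Pressure altitude = 7230 + (29.92 − 28.45) × 1000 = 7230 + (+1470) = 8700 ft.
ISA temperature at 8700 ft = 15 − 2 × (8700/1000) = -2.4°C.
ISA deviation = -33 − (-2.4) = -30.6°C.
Density altitude = 8700 + 120 × (-30.6) = 5028 ft.

5028 ft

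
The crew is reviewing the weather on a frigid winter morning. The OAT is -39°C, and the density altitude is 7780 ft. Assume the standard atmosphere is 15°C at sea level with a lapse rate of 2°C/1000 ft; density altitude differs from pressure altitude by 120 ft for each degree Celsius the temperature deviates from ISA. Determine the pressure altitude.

11500 ft

DA = PA + 120 × (OAT − (15 − 2·PA/1000)) = PA + 120·OAT − 1800 + 0.24·PA = 1.24·PA + 120·OAT − 1800.
So 1.24·PA = 7780 − 120 × (-39) + 1800 = 14260.
PA = 14260 / 1.24 = 11500 ft.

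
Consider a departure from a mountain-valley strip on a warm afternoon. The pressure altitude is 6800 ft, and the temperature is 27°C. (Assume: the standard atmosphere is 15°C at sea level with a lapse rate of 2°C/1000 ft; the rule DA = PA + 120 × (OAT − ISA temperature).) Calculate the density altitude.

9872 ft

ISA temperature at 6800 ft = 15 − 2 × (6800/1000) = 1.4°C.
ISA deviation = 27 − 1.4 = +25.6°C.
Density altitude = 6800 + 120 × (25.6) = 6800 + (+3072) = 9872 ft.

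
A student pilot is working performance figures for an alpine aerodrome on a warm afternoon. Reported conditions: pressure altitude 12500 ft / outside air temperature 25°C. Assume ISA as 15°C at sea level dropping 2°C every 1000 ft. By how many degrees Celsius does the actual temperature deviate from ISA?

ISA+35°C

ISA temperature at 12500 ft = 15 − 2 × (12500/1000) = -10°C.
Deviation = OAT − ISA = 25 − (-10) = +35°C.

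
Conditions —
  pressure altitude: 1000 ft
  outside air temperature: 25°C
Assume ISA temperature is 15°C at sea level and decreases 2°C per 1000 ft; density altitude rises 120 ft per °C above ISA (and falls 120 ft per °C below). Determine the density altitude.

ISA temperature at 1000 ft = 15 − 2 × (1000/1000) = 13°C.
ISA deviation = 25 − 13 = +12°C.
Density altitude = 1000 + 120 × (12) = 1000 + (+1440) = 2440 ft.

2440 ft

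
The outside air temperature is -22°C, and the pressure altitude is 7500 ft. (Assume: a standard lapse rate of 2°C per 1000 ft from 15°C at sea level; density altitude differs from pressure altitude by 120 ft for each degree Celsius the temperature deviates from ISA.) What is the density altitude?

ISA temperature at 7500 ft = 15 − 2 × (7500/1000) = 0°C.
ISA deviation = -22 − 0 = -22°C.
Density altitude = 7500 + 120 × (-22) = 7500 + (-2640) = 4860 ft.

4860 ft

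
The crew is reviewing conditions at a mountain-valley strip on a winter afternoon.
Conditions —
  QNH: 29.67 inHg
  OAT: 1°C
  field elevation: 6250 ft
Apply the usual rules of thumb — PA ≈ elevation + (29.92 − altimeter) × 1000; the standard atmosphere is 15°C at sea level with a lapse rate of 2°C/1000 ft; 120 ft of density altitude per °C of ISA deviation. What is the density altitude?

Pressure altitude = 6250 + (29.92 − 29.67) × 1000 = 6250 + (+250) = 6500 ft.
ISA temperature at 6500 ft = 15 − 2 × (6500/1000) = 2°C.
ISA deviation = 1 − 2 = -1°C.
Density altitude = 6500 + 120 × (-1) = 6380 ft.

6380 ft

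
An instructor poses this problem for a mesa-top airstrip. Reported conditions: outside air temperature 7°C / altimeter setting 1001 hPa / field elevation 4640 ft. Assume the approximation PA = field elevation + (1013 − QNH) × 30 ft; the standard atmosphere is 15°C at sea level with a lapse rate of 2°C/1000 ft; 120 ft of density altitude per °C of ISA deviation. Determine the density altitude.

Pressure altitude = 4640 + (1013 − 1001) × 30 = 4640 + (+360) = 5000 ft.
ISA temperature at 5000 ft = 15 − 2 × (5000/1000) = 5°C.
ISA deviation = 7 − 5 = +2°C.
Density altitude = 5000 + 120 × (2) = 5240 ft.

5240 ft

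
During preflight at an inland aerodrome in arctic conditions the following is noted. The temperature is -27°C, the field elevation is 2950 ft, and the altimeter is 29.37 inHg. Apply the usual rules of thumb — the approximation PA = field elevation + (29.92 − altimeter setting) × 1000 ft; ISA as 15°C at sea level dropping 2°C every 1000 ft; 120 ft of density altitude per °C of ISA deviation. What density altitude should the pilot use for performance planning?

Pressure altitude = 2950 + (29.92 − 29.37) × 1000 = 2950 + (+550) = 3500 ft.
ISA temperature at 3500 ft = 15 − 2 × (3500/1000) = 8°C.
ISA deviation = -27 − 8 = -35°C.
Density altitude = 3500 + 120 × (-35) = -700 ft.

-700 ft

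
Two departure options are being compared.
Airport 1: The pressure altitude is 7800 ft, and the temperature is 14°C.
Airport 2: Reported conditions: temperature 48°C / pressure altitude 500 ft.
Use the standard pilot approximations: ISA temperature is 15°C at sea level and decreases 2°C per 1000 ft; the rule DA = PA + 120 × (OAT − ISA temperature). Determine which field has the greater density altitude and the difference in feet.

Airport 1: ISA temp = -0.6°C, deviation +14.6°C, DA = 7800 + 120 × 14.6 = 9552 ft.
Airport 2: ISA temp = 14°C, deviation +34°C, DA = 500 + 120 × 34 = 4580 ft.
Airport 1 is higher by 9552 − 4580 = 4972 ft.

Airport 1 by 4972 ft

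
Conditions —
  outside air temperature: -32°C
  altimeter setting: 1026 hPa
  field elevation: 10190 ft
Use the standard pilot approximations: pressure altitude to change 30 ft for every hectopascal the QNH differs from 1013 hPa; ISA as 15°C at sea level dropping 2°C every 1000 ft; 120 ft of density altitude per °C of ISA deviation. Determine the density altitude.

Pressure altitude = 10190 + (1013 − 1026) × 30 = 10190 + (-390) = 9800 ft.
ISA temperature at 9800 ft = 15 − 2 × (9800/1000) = -4.6°C.
ISA deviation = -32 − (-4.6) = -27.4°C.
Density altitude = 9800 + 120 × (-27.4) = 6512 ft.

6512 ft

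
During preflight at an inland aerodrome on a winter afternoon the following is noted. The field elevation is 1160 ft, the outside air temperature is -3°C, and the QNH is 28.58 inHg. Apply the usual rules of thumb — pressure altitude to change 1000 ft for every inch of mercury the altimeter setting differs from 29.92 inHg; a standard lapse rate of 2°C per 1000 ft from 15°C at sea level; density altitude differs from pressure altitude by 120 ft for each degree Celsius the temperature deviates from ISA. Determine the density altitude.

Pressure altitude = 1160 + (29.92 − 28.58) × 1000 = 1160 + (+1340) = 2500 ft.
ISA temperature at 2500 ft = 15 − 2 × (2500/1000) = 10°C.
ISA deviation = -3 − 10 = -13°C.
Density altitude = 2500 + 120 × (-13) = 940 ft.

940 ft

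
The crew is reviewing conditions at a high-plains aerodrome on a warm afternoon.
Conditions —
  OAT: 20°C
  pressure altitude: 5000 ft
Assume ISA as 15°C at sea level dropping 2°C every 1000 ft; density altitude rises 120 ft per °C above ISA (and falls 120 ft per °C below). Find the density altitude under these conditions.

ISA temperature at 5000 ft = 15 − 2 × (5000/1000) = 5°C.
ISA deviation = 20 − 5 = +15°C.
Density altitude = 5000 + 120 × (15) = 5000 + (+1800) = 6800 ft.

6800 ft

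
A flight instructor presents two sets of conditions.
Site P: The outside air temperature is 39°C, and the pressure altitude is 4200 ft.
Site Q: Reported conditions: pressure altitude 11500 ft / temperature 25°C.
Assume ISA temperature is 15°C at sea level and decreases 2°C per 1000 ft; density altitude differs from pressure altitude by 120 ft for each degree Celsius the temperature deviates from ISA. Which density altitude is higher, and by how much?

Site Q by 7372 ft

Site P: ISA temp = 6.6°C, deviation +32.4°C, DA = 4200 + 120 × 32.4 = 8088 ft.
Site Q: ISA temp = -8°C, deviation +33°C, DA = 11500 + 120 × 33 = 15460 ft.
Site Q is higher by 15460 − 8088 = 7372 ft.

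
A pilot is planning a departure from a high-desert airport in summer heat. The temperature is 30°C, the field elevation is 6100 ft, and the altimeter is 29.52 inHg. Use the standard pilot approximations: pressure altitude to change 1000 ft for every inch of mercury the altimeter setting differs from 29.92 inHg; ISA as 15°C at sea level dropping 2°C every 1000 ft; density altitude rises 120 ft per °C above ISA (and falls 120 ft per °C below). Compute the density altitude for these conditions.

9860 ft

Pressure altitude = 6100 + (29.92 − 29.52) × 1000 = 6100 + (+400) = 6500 ft.
ISA temperature at 6500 ft = 15 − 2 × (6500/1000) = 2°C.
ISA deviation = 30 − 2 = +28°C.
Density altitude = 6500 + 120 × (28) = 9860 ft.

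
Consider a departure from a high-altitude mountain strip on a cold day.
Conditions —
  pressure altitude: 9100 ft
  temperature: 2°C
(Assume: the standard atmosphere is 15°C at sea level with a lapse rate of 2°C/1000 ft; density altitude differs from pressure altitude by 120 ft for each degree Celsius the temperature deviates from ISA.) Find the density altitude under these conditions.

9724 ft

ISA temperature at 9100 ft = 15 − 2 × (9100/1000) = -3.2°C.
ISA deviation = 2 − (-3.2) = +5.2°C.
Density altitude = 9100 + 120 × (5.2) = 9100 + (+624) = 9724 ft.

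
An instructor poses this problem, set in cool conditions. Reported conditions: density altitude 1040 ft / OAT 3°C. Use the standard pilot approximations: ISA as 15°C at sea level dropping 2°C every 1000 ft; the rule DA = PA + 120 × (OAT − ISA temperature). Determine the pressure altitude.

DA = PA + 120 × (OAT − (15 − 2·PA/1000)) = PA + 120·OAT − 1800 + 0.24·PA = 1.24·PA + 120·OAT − 1800.
So 1.24·PA = 1040 − 120 × 3 + 1800 = 2480.
PA = 2480 / 1.24 = 2000 ft.

2000 ft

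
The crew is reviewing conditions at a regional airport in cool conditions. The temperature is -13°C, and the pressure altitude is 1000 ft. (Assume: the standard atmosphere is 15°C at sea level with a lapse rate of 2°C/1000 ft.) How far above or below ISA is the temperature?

ISA temperature at 1000 ft = 15 − 2 × (1000/1000) = 13°C.
Deviation = OAT − ISA = -13 − 13 = -26°C.

ISA-26°C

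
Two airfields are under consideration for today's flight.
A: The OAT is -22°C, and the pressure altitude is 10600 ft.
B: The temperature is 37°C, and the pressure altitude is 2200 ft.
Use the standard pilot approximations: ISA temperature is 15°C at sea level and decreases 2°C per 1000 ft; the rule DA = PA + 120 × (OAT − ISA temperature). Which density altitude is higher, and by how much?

A: ISA temp = -6.2°C, deviation -15.8°C, DA = 10600 + 120 × (-15.8) = 8704 ft.
B: ISA temp = 10.6°C, deviation +26.4°C, DA = 2200 + 120 × 26.4 = 5368 ft.
A is higher by 8704 − 5368 = 3336 ft.

A by 3336 ft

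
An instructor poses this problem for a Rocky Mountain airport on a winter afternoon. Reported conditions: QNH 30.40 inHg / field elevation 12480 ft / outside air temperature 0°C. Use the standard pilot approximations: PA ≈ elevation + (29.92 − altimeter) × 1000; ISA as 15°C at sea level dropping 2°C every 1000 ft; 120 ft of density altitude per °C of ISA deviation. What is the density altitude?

13080 ft

Pressure altitude = 12480 + (29.92 − 30.40) × 1000 = 12480 + (-480) = 12000 ft.
ISA temperature at 12000 ft = 15 − 2 × (12000/1000) = -9°C.
ISA deviation = 0 − (-9) = +9°C.
Density altitude = 12000 + 120 × (9) = 13080 ft.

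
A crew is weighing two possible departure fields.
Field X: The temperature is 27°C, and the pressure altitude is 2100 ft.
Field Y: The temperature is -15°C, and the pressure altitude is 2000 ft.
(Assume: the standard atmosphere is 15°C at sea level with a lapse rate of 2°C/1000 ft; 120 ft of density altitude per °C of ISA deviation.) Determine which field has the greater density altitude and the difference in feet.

Field X: ISA temp = 10.8°C, deviation +16.2°C, DA = 2100 + 120 × 16.2 = 4044 ft.
Field Y: ISA temp = 11°C, deviation -26°C, DA = 2000 + 120 × (-26) = -1120 ft.
Field X is higher by 4044 − (-1120) = 5164 ft.

Field X by 5164 ft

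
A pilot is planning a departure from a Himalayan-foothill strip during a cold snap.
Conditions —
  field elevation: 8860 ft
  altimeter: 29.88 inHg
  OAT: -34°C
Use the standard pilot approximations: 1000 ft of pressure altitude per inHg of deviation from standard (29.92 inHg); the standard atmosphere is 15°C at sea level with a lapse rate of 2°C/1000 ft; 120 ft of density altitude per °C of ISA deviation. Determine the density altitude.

5156 ft

Pressure altitude = 8860 + (29.92 − 29.88) × 1000 = 8860 + (+40) = 8900 ft.
ISA temperature at 8900 ft = 15 − 2 × (8900/1000) = -2.8°C.
ISA deviation = -34 − (-2.8) = -31.2°C.
Density altitude = 8900 + 120 × (-31.2) = 5156 ft.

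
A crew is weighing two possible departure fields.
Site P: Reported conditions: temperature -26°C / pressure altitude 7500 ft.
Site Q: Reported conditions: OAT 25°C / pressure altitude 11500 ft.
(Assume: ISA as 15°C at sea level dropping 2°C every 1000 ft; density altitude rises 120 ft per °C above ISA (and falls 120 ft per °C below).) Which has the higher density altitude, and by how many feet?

Site P: ISA temp = 0°C, deviation -26°C, DA = 7500 + 120 × (-26) = 4380 ft.
Site Q: ISA temp = -8°C, deviation +33°C, DA = 11500 + 120 × 33 = 15460 ft.
Site Q is higher by 15460 − 4380 = 11080 ft.

Site Q by 11080 ft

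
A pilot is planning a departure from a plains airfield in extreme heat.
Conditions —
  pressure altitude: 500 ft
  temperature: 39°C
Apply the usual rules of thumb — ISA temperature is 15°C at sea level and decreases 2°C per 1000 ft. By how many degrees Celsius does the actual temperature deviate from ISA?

ISA temperature at 500 ft = 15 − 2 × (500/1000) = 14°C.
Deviation = OAT − ISA = 39 − 14 = +25°C.

ISA+25°C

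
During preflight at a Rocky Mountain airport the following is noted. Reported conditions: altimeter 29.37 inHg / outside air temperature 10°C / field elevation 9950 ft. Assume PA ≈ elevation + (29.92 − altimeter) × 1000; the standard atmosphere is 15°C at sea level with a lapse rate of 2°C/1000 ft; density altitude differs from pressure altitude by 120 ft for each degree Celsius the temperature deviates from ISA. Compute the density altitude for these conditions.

12420 ft

Pressure altitude = 9950 + (29.92 − 29.37) × 1000 = 9950 + (+550) = 10500 ft.
ISA temperature at 10500 ft = 15 − 2 × (10500/1000) = -6°C.
ISA deviation = 10 − (-6) = +16°C.
Density altitude = 10500 + 120 × (16) = 12420 ft.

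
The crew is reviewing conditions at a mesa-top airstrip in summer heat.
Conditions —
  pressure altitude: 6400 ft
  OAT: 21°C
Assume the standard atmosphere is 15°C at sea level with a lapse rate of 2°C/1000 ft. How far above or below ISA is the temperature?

ISA+18.8°C

ISA temperature at 6400 ft = 15 − 2 × (6400/1000) = 2.2°C.
Deviation = OAT − ISA = 21 − 2.2 = +18.8°C.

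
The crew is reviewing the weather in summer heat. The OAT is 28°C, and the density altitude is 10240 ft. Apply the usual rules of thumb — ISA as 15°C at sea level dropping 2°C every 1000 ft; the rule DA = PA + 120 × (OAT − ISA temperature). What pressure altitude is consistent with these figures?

7000 ft

DA = PA + 120 × (OAT − (15 − 2·PA/1000)) = PA + 120·OAT − 1800 + 0.24·PA = 1.24·PA + 120·OAT − 1800.
So 1.24·PA = 10240 − 120 × 28 + 1800 = 8680.
PA = 8680 / 1.24 = 7000 ft.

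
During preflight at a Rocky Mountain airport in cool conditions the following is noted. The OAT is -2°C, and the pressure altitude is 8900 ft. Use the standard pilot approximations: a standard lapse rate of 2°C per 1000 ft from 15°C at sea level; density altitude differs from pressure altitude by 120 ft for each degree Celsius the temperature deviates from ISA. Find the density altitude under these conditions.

8996 ft

ISA temperature at 8900 ft = 15 − 2 × (8900/1000) = -2.8°C.
ISA deviation = -2 − (-2.8) = +0.8°C.
Density altitude = 8900 + 120 × (0.8) = 8900 + (+96) = 8996 ft.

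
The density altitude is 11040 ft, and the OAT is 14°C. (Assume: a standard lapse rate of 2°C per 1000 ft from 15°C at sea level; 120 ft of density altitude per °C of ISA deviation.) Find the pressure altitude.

DA = PA + 120 × (OAT − (15 − 2·PA/1000)) = PA + 120·OAT − 1800 + 0.24·PA = 1.24·PA + 120·OAT − 1800.
So 1.24·PA = 11040 − 120 × 14 + 1800 = 11160.
PA = 11160 / 1.24 = 9000 ft.

9000 ft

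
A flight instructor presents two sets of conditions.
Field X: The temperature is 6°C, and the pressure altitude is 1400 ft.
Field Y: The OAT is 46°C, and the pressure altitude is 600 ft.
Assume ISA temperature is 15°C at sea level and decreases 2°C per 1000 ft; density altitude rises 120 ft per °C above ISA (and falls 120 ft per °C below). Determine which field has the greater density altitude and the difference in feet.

Field Y by 3808 ft

Field X: ISA temp = 12.2°C, deviation -6.2°C, DA = 1400 + 120 × (-6.2) = 656 ft.
Field Y: ISA temp = 13.8°C, deviation +32.2°C, DA = 600 + 120 × 32.2 = 4464 ft.
Field Y is higher by 4464 − 656 = 3808 ft.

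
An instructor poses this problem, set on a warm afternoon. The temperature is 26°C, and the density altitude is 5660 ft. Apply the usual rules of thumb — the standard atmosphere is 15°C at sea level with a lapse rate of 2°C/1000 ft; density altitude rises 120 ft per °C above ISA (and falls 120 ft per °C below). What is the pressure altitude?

3500 ft

DA = PA + 120 × (OAT − (15 − 2·PA/1000)) = PA + 120·OAT − 1800 + 0.24·PA = 1.24·PA + 120·OAT − 1800.
So 1.24·PA = 5660 − 120 × 26 + 1800 = 4340.
PA = 4340 / 1.24 = 3500 ft.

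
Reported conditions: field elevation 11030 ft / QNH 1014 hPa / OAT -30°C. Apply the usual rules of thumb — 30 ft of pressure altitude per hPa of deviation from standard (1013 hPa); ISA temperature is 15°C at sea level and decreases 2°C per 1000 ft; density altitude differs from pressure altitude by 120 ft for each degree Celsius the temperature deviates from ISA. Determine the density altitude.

Pressure altitude = 11030 + (1013 − 1014) × 30 = 11030 + (-30) = 11000 ft.
ISA temperature at 11000 ft = 15 − 2 × (11000/1000) = -7°C.
ISA deviation = -30 − (-7) = -23°C.
Density altitude = 11000 + 120 × (-23) = 8240 ft.

8240 ft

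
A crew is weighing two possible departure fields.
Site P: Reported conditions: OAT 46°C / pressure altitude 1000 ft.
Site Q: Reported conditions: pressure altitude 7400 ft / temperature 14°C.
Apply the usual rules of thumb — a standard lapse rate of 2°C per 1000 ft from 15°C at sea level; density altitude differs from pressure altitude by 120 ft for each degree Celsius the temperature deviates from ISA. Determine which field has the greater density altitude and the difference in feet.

Site P: ISA temp = 13°C, deviation +33°C, DA = 1000 + 120 × 33 = 4960 ft.
Site Q: ISA temp = 0.2°C, deviation +13.8°C, DA = 7400 + 120 × 13.8 = 9056 ft.
Site Q is higher by 9056 − 4960 = 4096 ft.

Site Q by 4096 ft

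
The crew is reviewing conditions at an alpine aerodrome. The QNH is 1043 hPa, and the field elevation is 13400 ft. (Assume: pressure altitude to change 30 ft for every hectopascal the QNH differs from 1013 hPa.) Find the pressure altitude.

12500 ft

Pressure correction = (1013 − 1043) × 30 = -900 ft.
Pressure altitude = 13400 + (-900) = 12500 ft.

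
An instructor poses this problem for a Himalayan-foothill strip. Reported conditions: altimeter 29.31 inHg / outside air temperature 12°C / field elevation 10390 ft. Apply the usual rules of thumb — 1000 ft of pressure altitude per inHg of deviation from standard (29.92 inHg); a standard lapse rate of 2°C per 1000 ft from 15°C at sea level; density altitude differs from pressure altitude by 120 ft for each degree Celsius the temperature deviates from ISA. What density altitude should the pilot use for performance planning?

13280 ft

Pressure altitude = 10390 + (29.92 − 29.31) × 1000 = 10390 + (+610) = 11000 ft.
ISA temperature at 11000 ft = 15 − 2 × (11000/1000) = -7°C.
ISA deviation = 12 − (-7) = +19°C.
Density altitude = 11000 + 120 × (19) = 13280 ft.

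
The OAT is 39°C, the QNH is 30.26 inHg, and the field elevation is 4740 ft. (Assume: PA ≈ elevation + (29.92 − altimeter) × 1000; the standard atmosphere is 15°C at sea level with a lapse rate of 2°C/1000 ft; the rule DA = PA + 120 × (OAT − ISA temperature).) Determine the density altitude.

Pressure altitude = 4740 + (29.92 − 30.26) × 1000 = 4740 + (-340) = 4400 ft.
ISA temperature at 4400 ft = 15 − 2 × (4400/1000) = 6.2°C.
ISA deviation = 39 − 6.2 = +32.8°C.
Density altitude = 4400 + 120 × (32.8) = 8336 ft.

8336 ft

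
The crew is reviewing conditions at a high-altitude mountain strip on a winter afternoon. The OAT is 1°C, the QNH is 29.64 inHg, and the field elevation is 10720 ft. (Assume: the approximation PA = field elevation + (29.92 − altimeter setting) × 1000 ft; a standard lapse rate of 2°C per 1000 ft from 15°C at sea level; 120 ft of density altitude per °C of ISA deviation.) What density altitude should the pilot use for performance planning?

Pressure altitude = 10720 + (29.92 − 29.64) × 1000 = 10720 + (+280) = 11000 ft.
ISA temperature at 11000 ft = 15 − 2 × (11000/1000) = -7°C.
ISA deviation = 1 − (-7) = +8°C.
Density altitude = 11000 + 120 × (8) = 11960 ft.

11960 ft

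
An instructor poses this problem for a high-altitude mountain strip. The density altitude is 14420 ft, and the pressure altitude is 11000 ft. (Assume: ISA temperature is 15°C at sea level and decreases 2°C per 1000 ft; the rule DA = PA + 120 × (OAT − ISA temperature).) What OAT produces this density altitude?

Density altitude − pressure altitude = 14420 − 11000 = +3420 ft.
At 120 ft/°C that is an ISA deviation of 3420/120 = +28.5°C.
ISA temperature at 11000 ft = 15 − 2 × (11000/1000) = -7°C.
OAT = ISA + deviation = -7 + (+28.5) = 21.5°C.

21.5°C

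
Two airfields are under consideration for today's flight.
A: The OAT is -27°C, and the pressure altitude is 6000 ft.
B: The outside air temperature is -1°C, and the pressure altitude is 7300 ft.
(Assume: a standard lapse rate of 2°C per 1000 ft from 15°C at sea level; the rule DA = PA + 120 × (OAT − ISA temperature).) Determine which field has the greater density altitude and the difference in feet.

A: ISA temp = 3°C, deviation -30°C, DA = 6000 + 120 × (-30) = 2400 ft.
B: ISA temp = 0.4°C, deviation -1.4°C, DA = 7300 + 120 × (-1.4) = 7132 ft.
B is higher by 7132 − 2400 = 4732 ft.

B by 4732 ft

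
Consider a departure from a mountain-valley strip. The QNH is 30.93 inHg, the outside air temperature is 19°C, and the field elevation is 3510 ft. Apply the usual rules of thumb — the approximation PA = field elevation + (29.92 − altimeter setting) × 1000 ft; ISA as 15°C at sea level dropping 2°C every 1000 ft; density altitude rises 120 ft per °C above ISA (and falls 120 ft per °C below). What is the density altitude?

3580 ft

Pressure altitude = 3510 + (29.92 − 30.93) × 1000 = 3510 + (-1010) = 2500 ft.
ISA temperature at 2500 ft = 15 − 2 × (2500/1000) = 10°C.
ISA deviation = 19 − 10 = +9°C.
Density altitude = 2500 + 120 × (9) = 3580 ft.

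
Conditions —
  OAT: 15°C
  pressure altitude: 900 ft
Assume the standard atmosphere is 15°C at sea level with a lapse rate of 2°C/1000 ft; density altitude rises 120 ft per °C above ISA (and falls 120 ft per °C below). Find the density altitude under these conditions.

1116 ft

ISA temperature at 900 ft = 15 − 2 × (900/1000) = 13.2°C.
ISA deviation = 15 − 13.2 = +1.8°C.
Density altitude = 900 + 120 × (1.8) = 900 + (+216) = 1116 ft.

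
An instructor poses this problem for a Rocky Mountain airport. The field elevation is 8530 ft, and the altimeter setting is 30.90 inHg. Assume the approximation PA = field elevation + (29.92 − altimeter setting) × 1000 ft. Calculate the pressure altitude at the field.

7550 ft

Pressure correction = (29.92 − 30.90) × 1000 = -980 ft.
Pressure altitude = 8530 + (-980) = 7550 ft.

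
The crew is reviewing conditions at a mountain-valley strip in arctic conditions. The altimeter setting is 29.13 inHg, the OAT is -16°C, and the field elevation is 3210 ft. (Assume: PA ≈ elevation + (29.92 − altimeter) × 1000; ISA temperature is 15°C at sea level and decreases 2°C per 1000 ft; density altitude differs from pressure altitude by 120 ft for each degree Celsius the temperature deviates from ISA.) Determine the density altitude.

Pressure altitude = 3210 + (29.92 − 29.13) × 1000 = 3210 + (+790) = 4000 ft.
ISA temperature at 4000 ft = 15 − 2 × (4000/1000) = 7°C.
ISA deviation = -16 − 7 = -23°C.
Density altitude = 4000 + 120 × (-23) = 1240 ft.

1240 ft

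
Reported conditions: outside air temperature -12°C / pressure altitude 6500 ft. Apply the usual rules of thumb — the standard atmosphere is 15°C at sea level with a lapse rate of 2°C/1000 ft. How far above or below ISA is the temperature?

ISA-14°C

ISA temperature at 6500 ft = 15 − 2 × (6500/1000) = 2°C.
Deviation = OAT − ISA = -12 − 2 = -14°C.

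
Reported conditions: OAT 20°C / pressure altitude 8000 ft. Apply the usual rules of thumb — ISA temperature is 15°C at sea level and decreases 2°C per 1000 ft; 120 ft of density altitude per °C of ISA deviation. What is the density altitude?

ISA temperature at 8000 ft = 15 − 2 × (8000/1000) = -1°C.
ISA deviation = 20 − (-1) = +21°C.
Density altitude = 8000 + 120 × (21) = 8000 + (+2520) = 10520 ft.

10520 ft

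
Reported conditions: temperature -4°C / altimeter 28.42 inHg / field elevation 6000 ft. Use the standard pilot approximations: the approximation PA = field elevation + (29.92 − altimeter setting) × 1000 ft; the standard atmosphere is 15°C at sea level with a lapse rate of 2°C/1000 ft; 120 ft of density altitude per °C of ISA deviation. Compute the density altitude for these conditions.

7020 ft

Pressure altitude = 6000 + (29.92 − 28.42) × 1000 = 6000 + (+1500) = 7500 ft.
ISA temperature at 7500 ft = 15 − 2 × (7500/1000) = 0°C.
ISA deviation = -4 − 0 = -4°C.
Density altitude = 7500 + 120 × (-4) = 7020 ft.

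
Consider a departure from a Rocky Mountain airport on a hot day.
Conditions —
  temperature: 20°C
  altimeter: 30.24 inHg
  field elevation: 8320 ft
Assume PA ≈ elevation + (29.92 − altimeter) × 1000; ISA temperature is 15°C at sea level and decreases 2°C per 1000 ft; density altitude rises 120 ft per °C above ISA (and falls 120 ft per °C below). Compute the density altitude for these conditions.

10520 ft

Pressure altitude = 8320 + (29.92 − 30.24) × 1000 = 8320 + (-320) = 8000 ft.
ISA temperature at 8000 ft = 15 − 2 × (8000/1000) = -1°C.
ISA deviation = 20 − (-1) = +21°C.
Density altitude = 8000 + 120 × (21) = 10520 ft.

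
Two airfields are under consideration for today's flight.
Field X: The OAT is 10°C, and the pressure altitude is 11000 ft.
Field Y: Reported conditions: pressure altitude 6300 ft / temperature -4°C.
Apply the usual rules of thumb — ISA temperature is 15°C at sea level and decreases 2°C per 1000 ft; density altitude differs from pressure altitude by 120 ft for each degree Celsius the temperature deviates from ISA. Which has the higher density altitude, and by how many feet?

Field X by 7508 ft

Field X: ISA temp = -7°C, deviation +17°C, DA = 11000 + 120 × 17 = 13040 ft.
Field Y: ISA temp = 2.4°C, deviation -6.4°C, DA = 6300 + 120 × (-6.4) = 5532 ft.
Field X is higher by 13040 − 5532 = 7508 ft.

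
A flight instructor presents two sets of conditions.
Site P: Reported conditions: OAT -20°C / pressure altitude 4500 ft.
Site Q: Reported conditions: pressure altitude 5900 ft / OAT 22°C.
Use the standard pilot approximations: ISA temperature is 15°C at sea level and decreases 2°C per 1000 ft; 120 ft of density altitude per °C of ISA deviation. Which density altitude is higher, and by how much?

Site Q by 6776 ft

Site P: ISA temp = 6°C, deviation -26°C, DA = 4500 + 120 × (-26) = 1380 ft.
Site Q: ISA temp = 3.2°C, deviation +18.8°C, DA = 5900 + 120 × 18.8 = 8156 ft.
Site Q is higher by 8156 − 1380 = 6776 ft.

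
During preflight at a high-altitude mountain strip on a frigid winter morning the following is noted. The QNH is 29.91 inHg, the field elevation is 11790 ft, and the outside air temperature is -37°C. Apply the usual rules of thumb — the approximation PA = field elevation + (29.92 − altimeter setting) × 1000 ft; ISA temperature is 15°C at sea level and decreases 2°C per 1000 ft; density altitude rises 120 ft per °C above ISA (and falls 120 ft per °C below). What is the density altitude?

Pressure altitude = 11790 + (29.92 − 29.91) × 1000 = 11790 + (+10) = 11800 ft.
ISA temperature at 11800 ft = 15 − 2 × (11800/1000) = -8.6°C.
ISA deviation = -37 − (-8.6) = -28.4°C.
Density altitude = 11800 + 120 × (-28.4) = 8392 ft.

8392 ft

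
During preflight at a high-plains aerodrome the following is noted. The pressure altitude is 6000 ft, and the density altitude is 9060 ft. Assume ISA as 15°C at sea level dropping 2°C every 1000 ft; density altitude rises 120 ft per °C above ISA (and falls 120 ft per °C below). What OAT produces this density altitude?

28.5°C

Density altitude − pressure altitude = 9060 − 6000 = +3060 ft.
At 120 ft/°C that is an ISA deviation of 3060/120 = +25.5°C.
ISA temperature at 6000 ft = 15 − 2 × (6000/1000) = 3°C.
OAT = ISA + deviation = 3 + (+25.5) = 28.5°C.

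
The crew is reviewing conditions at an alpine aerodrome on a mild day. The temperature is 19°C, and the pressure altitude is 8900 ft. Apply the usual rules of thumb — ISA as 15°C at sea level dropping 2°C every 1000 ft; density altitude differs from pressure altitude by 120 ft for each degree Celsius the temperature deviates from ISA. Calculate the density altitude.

11516 ft

ISA temperature at 8900 ft = 15 − 2 × (8900/1000) = -2.8°C.
ISA deviation = 19 − (-2.8) = +21.8°C.
Density altitude = 8900 + 120 × (21.8) = 8900 + (+2616) = 11516 ft.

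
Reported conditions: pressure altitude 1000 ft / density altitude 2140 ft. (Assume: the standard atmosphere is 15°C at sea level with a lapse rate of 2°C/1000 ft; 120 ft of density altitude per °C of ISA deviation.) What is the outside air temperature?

Density altitude − pressure altitude = 2140 − 1000 = +1140 ft.
At 120 ft/°C that is an ISA deviation of 1140/120 = +9.5°C.
ISA temperature at 1000 ft = 15 − 2 × (1000/1000) = 13°C.
OAT = ISA + deviation = 13 + (+9.5) = 22.5°C.

22.5°C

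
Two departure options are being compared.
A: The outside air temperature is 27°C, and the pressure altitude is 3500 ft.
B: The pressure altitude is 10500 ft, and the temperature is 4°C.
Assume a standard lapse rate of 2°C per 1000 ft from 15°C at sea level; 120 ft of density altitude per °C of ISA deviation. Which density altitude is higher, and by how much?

B by 5920 ft

A: ISA temp = 8°C, deviation +19°C, DA = 3500 + 120 × 19 = 5780 ft.
B: ISA temp = -6°C, deviation +10°C, DA = 10500 + 120 × 10 = 11700 ft.
B is higher by 11700 − 5780 = 5920 ft.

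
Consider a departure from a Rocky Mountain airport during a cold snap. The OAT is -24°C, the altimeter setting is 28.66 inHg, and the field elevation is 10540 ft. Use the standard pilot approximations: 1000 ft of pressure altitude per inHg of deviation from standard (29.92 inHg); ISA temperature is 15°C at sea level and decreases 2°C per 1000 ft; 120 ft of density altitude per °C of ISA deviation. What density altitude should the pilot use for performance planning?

9952 ft

Pressure altitude = 10540 + (29.92 − 28.66) × 1000 = 10540 + (+1260) = 11800 ft.
ISA temperature at 11800 ft = 15 − 2 × (11800/1000) = -8.6°C.
ISA deviation = -24 − (-8.6) = -15.4°C.
Density altitude = 11800 + 120 × (-15.4) = 9952 ft.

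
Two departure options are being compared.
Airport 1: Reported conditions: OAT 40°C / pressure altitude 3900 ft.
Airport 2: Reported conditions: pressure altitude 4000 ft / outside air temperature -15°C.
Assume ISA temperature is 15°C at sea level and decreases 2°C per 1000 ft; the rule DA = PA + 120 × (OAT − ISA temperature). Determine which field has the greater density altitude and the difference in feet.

Airport 1 by 6476 ft

Airport 1: ISA temp = 7.2°C, deviation +32.8°C, DA = 3900 + 120 × 32.8 = 7836 ft.
Airport 2: ISA temp = 7°C, deviation -22°C, DA = 4000 + 120 × (-22) = 1360 ft.
Airport 1 is higher by 7836 − 1360 = 6476 ft.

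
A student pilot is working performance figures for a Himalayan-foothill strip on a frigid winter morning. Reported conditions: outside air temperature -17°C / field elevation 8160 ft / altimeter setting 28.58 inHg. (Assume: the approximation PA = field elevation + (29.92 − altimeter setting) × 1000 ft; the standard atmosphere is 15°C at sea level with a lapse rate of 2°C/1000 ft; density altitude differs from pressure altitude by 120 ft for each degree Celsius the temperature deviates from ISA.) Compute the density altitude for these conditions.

7940 ft

Pressure altitude = 8160 + (29.92 − 28.58) × 1000 = 8160 + (+1340) = 9500 ft.
ISA temperature at 9500 ft = 15 − 2 × (9500/1000) = -4°C.
ISA deviation = -17 − (-4) = -13°C.
Density altitude = 9500 + 120 × (-13) = 7940 ft.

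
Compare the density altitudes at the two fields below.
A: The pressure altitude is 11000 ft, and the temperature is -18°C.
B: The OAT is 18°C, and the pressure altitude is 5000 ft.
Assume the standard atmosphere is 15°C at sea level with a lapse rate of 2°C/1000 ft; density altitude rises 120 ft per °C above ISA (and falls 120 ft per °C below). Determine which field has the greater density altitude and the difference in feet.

A by 3120 ft

A: ISA temp = -7°C, deviation -11°C, DA = 11000 + 120 × (-11) = 9680 ft.
B: ISA temp = 5°C, deviation +13°C, DA = 5000 + 120 × 13 = 6560 ft.
A is higher by 9680 − 6560 = 3120 ft.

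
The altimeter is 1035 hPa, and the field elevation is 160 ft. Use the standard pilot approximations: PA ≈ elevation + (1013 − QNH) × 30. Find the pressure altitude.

Pressure correction = (1013 − 1035) × 30 = -660 ft.
Pressure altitude = 160 + (-660) = -500 ft.

-500 ft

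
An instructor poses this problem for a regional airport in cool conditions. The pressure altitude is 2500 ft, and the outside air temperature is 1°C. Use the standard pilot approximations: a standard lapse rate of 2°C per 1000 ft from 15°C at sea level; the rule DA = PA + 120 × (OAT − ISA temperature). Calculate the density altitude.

ISA temperature at 2500 ft = 15 − 2 × (2500/1000) = 10°C.
ISA deviation = 1 − 10 = -9°C.
Density altitude = 2500 + 120 × (-9) = 2500 + (-1080) = 1420 ft.

1420 ft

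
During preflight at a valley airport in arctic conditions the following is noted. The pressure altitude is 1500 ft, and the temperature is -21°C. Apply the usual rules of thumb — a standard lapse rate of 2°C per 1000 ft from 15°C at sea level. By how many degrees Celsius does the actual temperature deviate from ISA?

ISA temperature at 1500 ft = 15 − 2 × (1500/1000) = 12°C.
Deviation = OAT − ISA = -21 − 12 = -33°C.

ISA-33°C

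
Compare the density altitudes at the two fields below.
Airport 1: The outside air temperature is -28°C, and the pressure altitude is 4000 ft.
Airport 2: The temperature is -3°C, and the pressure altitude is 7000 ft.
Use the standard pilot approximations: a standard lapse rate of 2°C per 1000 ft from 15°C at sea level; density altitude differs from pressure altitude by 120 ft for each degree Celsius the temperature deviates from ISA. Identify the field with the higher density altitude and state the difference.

Airport 1: ISA temp = 7°C, deviation -35°C, DA = 4000 + 120 × (-35) = -200 ft.
Airport 2: ISA temp = 1°C, deviation -4°C, DA = 7000 + 120 × (-4) = 6520 ft.
Airport 2 is higher by 6520 − (-200) = 6720 ft.

Airport 2 by 6720 ft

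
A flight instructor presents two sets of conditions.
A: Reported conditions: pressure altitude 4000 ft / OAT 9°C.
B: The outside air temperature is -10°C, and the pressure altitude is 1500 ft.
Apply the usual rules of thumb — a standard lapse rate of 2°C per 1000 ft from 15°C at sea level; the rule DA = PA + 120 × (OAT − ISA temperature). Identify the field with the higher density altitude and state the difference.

A: ISA temp = 7°C, deviation +2°C, DA = 4000 + 120 × 2 = 4240 ft.
B: ISA temp = 12°C, deviation -22°C, DA = 1500 + 120 × (-22) = -1140 ft.
A is higher by 4240 − (-1140) = 5380 ft.

A by 5380 ft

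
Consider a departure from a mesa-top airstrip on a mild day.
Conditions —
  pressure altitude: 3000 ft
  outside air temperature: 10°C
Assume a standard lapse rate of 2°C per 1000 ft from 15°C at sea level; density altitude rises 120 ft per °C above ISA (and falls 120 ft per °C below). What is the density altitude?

ISA temperature at 3000 ft = 15 − 2 × (3000/1000) = 9°C.
ISA deviation = 10 − 9 = +1°C.
Density altitude = 3000 + 120 × (1) = 3000 + (+120) = 3120 ft.

3120 ft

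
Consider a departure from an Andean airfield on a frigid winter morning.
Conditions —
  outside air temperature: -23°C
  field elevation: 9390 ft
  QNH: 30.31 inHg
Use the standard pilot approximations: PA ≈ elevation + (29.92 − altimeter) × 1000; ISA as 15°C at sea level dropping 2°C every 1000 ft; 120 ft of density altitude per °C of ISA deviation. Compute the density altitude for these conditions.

6600 ft

Pressure altitude = 9390 + (29.92 − 30.31) × 1000 = 9390 + (-390) = 9000 ft.
ISA temperature at 9000 ft = 15 − 2 × (9000/1000) = -3°C.
ISA deviation = -23 − (-3) = -20°C.
Density altitude = 9000 + 120 × (-20) = 6600 ft.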